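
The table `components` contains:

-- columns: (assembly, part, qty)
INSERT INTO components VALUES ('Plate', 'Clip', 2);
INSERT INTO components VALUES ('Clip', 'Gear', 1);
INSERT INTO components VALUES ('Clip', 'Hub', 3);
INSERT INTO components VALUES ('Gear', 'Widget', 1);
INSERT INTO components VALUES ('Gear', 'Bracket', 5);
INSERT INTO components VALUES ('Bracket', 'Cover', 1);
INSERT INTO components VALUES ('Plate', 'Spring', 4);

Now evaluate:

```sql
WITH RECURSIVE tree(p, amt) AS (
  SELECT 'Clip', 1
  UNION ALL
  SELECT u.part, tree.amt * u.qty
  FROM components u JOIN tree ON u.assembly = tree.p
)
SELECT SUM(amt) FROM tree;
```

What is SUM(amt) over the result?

16

Base: (Clip, amt=1).
Iteration 1: components of {Clip} -> Gear = 1*1 = 1, Hub = 1*3 = 3.
Iteration 2: components of {Gear,Hub} -> Bracket = 1*5 = 5, Widget = 1*1 = 1.
Iteration 3: components of {Bracket,Widget} -> Cover = 5*1 = 5.
Iteration 4: no further components; recursion stops.
SUM(amt) = 1 + 1 + 3 + 1 + 5 + 5 = 16.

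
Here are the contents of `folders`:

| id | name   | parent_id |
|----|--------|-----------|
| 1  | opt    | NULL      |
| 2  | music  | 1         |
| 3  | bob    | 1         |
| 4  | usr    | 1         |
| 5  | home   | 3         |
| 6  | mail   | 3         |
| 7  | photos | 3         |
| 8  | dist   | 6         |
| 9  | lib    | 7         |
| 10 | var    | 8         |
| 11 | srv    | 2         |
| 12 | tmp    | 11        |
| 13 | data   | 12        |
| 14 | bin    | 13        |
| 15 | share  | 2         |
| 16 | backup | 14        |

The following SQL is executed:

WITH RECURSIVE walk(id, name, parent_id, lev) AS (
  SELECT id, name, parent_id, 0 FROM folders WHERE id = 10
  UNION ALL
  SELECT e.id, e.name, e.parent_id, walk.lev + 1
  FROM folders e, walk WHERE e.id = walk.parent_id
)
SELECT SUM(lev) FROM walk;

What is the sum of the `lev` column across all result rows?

10

Base: id=10 (var), parent_id=8, lev 0.
Iteration 1: join on id=8 -> dist (id 8, parent_id=6, lev 1).
Iteration 2: join on id=6 -> mail (id 6, parent_id=3, lev 2).
Iteration 3: join on id=3 -> bob (id 3, parent_id=1, lev 3).
Iteration 4: join on id=1 -> opt (id 1, parent_id=NULL, lev 4).
Iteration 5: parent_id is NULL; no match; recursion stops.
SUM(lev) = 0 + 1 + 2 + 3 + 4 = 10.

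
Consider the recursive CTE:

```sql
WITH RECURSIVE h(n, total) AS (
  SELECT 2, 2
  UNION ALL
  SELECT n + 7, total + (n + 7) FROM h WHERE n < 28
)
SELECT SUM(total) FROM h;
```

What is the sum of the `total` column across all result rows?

170

Base: n=2, total=2.
Iteration 1: 2 < 28 holds -> n = 2 + 7 = 9, total = 2 + 9 = 11.
Iteration 2: 9 < 28 holds -> n = 9 + 7 = 16, total = 11 + 16 = 27.
Iteration 3: 16 < 28 holds -> n = 16 + 7 = 23, total = 27 + 23 = 50.
Iteration 4: 23 < 28 holds -> n = 23 + 7 = 30, total = 50 + 30 = 80.
Iteration 5: 30 < 28 fails; recursion stops.
SUM(total) = 2 + 11 + 27 + 50 + 80 = 170.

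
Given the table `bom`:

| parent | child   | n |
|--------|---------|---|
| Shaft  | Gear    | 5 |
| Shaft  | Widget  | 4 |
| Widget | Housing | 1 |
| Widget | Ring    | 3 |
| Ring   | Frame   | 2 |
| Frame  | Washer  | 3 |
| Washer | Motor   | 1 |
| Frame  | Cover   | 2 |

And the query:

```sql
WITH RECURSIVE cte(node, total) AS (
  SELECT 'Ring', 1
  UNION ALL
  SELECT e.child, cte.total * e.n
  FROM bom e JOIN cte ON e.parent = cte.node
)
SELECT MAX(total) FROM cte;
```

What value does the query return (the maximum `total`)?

6

Base: (Ring, total=1).
Iteration 1: components of {Ring} -> Frame = 1*2 = 2.
Iteration 2: components of {Frame} -> Cover = 2*2 = 4, Washer = 2*3 = 6.
Iteration 3: components of {Cover,Washer} -> Motor = 6*1 = 6.
Iteration 4: no further components; recursion stops.
total values: 1, 2, 6, 4, 6; the maximum is 6.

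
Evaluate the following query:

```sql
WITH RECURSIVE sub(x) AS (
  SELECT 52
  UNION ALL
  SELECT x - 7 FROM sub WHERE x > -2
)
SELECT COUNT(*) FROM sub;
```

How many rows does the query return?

Base: x=52.
Iteration 1: 52 > -2 holds -> x = 52 - 7 = 45.
Iteration 2: 45 > -2 holds -> x = 45 - 7 = 38.
Iteration 3: 38 > -2 holds -> x = 38 - 7 = 31.
Iteration 4: 31 > -2 holds -> x = 31 - 7 = 24.
Iteration 5: 24 > -2 holds -> x = 24 - 7 = 17.
Iteration 6: 17 > -2 holds -> x = 17 - 7 = 10.
Iteration 7: 10 > -2 holds -> x = 10 - 7 = 3.
Iteration 8: 3 > -2 holds -> x = 3 - 7 = -4.
Iteration 9: -4 > -2 fails; recursion stops.
Total rows emitted: 9.

9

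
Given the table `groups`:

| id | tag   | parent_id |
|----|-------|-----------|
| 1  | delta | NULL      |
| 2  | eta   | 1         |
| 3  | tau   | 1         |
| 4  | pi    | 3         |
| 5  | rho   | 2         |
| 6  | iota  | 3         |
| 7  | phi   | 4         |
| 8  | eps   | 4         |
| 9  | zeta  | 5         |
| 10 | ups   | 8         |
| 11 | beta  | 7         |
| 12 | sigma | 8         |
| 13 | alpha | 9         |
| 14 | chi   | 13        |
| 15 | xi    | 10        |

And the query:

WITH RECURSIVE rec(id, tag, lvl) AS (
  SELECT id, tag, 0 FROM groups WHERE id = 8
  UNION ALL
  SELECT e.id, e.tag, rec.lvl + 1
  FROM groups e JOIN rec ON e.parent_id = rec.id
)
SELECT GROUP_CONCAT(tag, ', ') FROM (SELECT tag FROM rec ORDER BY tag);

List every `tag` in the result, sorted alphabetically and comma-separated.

Base: id=8 (eps) at lvl 0.
Iteration 1: rows with parent_id in {8} -> ups (id 10, lvl 1), sigma (id 12, lvl 1).
Iteration 2: rows with parent_id in {10,12} -> xi (id 15, lvl 2).
Iteration 3: no rows with parent_id in {15}; recursion stops.

eps, sigma, ups, xi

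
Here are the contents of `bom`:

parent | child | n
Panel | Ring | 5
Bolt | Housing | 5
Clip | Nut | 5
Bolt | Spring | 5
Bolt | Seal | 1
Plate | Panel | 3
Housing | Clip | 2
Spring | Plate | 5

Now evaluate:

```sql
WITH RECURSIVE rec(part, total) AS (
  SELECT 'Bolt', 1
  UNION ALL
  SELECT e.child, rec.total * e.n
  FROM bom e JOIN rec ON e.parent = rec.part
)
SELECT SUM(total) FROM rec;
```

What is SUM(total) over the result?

547

Base: (Bolt, total=1).
Iteration 1: components of {Bolt} -> Housing = 1*5 = 5, Seal = 1*1 = 1, Spring = 1*5 = 5.
Iteration 2: components of {Housing,Seal,Spring} -> Clip = 5*2 = 10, Plate = 5*5 = 25.
Iteration 3: components of {Clip,Plate} -> Nut = 10*5 = 50, Panel = 25*3 = 75.
Iteration 4: components of {Nut,Panel} -> Ring = 75*5 = 375.
Iteration 5: no further components; recursion stops.
SUM(total) = 1 + 1 + 5 + 5 + 25 + 10 + 75 + 50 + 375 = 547.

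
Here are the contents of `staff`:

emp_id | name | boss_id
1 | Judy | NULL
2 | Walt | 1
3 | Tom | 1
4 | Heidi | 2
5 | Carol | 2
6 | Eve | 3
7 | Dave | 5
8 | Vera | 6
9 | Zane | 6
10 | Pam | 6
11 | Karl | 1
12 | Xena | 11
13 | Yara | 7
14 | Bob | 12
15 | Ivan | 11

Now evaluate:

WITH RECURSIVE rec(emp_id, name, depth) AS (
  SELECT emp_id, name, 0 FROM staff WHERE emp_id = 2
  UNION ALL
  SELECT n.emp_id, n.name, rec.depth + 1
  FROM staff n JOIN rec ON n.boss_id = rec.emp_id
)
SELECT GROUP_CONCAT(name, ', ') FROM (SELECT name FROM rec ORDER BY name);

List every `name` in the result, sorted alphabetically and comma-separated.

Base: emp_id=2 (Walt) at depth 0.
Iteration 1: rows with boss_id in {2} -> Heidi (id 4, depth 1), Carol (id 5, depth 1).
Iteration 2: rows with boss_id in {4,5} -> Dave (id 7, depth 2).
Iteration 3: rows with boss_id in {7} -> Yara (id 13, depth 3).
Iteration 4: no rows with boss_id in {13}; recursion stops.

Carol, Dave, Heidi, Walt, Yara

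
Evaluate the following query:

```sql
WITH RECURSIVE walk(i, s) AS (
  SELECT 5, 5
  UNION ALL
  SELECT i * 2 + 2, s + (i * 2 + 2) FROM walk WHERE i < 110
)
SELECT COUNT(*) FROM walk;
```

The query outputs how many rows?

Base: i=5, s=5.
Iteration 1: 5 < 110 holds -> i = 5 * 2 + 2 = 12, s = 5 + 12 = 17.
Iteration 2: 12 < 110 holds -> i = 12 * 2 + 2 = 26, s = 17 + 26 = 43.
Iteration 3: 26 < 110 holds -> i = 26 * 2 + 2 = 54, s = 43 + 54 = 97.
Iteration 4: 54 < 110 holds -> i = 54 * 2 + 2 = 110, s = 97 + 110 = 207.
Iteration 5: 110 < 110 fails; recursion stops.
Total rows emitted: 5.

5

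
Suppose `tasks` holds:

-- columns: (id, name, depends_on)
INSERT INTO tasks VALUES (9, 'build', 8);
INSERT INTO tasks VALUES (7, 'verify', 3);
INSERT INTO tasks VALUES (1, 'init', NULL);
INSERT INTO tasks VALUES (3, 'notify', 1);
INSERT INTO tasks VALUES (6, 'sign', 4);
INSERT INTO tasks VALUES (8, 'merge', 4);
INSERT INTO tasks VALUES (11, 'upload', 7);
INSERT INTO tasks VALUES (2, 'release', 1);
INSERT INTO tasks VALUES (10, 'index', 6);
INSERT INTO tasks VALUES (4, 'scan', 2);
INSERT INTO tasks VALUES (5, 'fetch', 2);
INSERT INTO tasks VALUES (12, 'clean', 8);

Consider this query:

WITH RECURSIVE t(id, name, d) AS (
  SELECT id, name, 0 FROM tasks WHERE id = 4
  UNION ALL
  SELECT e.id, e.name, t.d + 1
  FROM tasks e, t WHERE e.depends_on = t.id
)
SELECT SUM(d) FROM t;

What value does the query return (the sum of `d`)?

Base: id=4 (scan) at d 0.
Iteration 1: rows with depends_on in {4} -> sign (id 6, d 1), merge (id 8, d 1).
Iteration 2: rows with depends_on in {6,8} -> build (id 9, d 2), index (id 10, d 2), clean (id 12, d 2).
Iteration 3: no rows with depends_on in {9,10,12}; recursion stops.
SUM(d) = 0 + 1 + 1 + 2 + 2 + 2 = 8.

8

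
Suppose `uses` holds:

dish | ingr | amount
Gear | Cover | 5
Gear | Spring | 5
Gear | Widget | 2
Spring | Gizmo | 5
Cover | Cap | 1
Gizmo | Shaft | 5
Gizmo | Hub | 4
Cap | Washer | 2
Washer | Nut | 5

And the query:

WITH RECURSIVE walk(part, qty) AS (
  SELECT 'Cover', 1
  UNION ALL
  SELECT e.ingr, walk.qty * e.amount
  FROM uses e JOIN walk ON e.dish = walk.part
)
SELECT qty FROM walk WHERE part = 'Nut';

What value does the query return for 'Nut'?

10

Base: (Cover, qty=1).
Iteration 1: components of {Cover} -> Cap = 1*1 = 1.
Iteration 2: components of {Cap} -> Washer = 1*2 = 2.
Iteration 3: components of {Washer} -> Nut = 2*5 = 10.
Iteration 4: no further components; recursion stops.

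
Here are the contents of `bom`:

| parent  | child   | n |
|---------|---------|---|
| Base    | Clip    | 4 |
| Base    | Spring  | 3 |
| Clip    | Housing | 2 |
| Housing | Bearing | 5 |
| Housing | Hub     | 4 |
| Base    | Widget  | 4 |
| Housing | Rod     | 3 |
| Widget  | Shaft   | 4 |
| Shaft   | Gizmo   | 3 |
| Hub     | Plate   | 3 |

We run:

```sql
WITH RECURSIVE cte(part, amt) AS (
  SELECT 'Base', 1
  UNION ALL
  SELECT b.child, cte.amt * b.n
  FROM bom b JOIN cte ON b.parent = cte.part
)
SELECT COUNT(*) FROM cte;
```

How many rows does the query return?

11

Base: (Base, amt=1).
Iteration 1: components of {Base} -> Clip = 1*4 = 4, Spring = 1*3 = 3, Widget = 1*4 = 4.
Iteration 2: components of {Clip,Spring,Widget} -> Housing = 4*2 = 8, Shaft = 4*4 = 16.
Iteration 3: components of {Housing,Shaft} -> Bearing = 8*5 = 40, Gizmo = 16*3 = 48, Hub = 8*4 = 32, Rod = 8*3 = 24.
Iteration 4: components of {Bearing,Gizmo,Hub,Rod} -> Plate = 32*3 = 96.
Iteration 5: no further components; recursion stops.
Total rows emitted: 11.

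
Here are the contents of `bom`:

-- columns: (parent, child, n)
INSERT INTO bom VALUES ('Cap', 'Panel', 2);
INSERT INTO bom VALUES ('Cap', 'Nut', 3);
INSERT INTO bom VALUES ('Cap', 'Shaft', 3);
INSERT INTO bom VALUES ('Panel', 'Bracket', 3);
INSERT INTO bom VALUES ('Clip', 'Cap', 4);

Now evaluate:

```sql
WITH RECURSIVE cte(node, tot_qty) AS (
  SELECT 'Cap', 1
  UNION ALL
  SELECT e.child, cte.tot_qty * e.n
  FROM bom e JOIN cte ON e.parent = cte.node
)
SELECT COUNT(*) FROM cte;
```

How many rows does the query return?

Base: (Cap, tot_qty=1).
Iteration 1: components of {Cap} -> Nut = 1*3 = 3, Panel = 1*2 = 2, Shaft = 1*3 = 3.
Iteration 2: components of {Nut,Panel,Shaft} -> Bracket = 2*3 = 6.
Iteration 3: no further components; recursion stops.
Total rows emitted: 5.

5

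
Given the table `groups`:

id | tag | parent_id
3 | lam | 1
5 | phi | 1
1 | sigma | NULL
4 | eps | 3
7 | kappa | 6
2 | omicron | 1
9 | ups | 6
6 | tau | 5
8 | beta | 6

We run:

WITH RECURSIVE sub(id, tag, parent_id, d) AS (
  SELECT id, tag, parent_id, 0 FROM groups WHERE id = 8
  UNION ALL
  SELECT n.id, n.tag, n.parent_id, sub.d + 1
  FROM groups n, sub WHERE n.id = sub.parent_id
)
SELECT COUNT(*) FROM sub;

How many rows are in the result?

Base: id=8 (beta), parent_id=6, d 0.
Iteration 1: join on id=6 -> tau (id 6, parent_id=5, d 1).
Iteration 2: join on id=5 -> phi (id 5, parent_id=1, d 2).
Iteration 3: join on id=1 -> sigma (id 1, parent_id=NULL, d 3).
Iteration 4: parent_id is NULL; no match; recursion stops.
Total rows emitted: 4.

4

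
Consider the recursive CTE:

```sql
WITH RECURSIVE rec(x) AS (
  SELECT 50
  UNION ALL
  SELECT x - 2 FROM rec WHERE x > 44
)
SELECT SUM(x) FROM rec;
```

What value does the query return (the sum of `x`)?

Base: x=50.
Iteration 1: 50 > 44 holds -> x = 50 - 2 = 48.
Iteration 2: 48 > 44 holds -> x = 48 - 2 = 46.
Iteration 3: 46 > 44 holds -> x = 46 - 2 = 44.
Iteration 4: 44 > 44 fails; recursion stops.
SUM(x) = 50 + 48 + 46 + 44 = 188.

188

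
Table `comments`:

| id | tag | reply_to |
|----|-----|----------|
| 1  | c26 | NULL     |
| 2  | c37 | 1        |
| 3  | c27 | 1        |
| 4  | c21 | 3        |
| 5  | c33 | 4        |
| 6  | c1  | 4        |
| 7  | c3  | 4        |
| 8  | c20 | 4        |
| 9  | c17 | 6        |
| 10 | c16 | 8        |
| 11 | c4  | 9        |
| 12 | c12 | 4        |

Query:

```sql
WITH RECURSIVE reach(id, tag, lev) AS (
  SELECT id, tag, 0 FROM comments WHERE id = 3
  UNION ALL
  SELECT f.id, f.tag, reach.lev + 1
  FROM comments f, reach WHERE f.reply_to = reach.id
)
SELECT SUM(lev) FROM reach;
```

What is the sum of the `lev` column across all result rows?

Base: id=3 (c27) at lev 0.
Iteration 1: rows with reply_to in {3} -> c21 (id 4, lev 1).
Iteration 2: rows with reply_to in {4} -> c33 (id 5, lev 2), c1 (id 6, lev 2), c3 (id 7, lev 2), c20 (id 8, lev 2), c12 (id 12, lev 2).
Iteration 3: rows with reply_to in {5,6,7,8,12} -> c17 (id 9, lev 3), c16 (id 10, lev 3).
Iteration 4: rows with reply_to in {9,10} -> c4 (id 11, lev 4).
Iteration 5: no rows with reply_to in {11}; recursion stops.
SUM(lev) = 0 + 1 + 2 + 2 + 2 + 2 + 2 + 3 + 3 + 4 = 21.

21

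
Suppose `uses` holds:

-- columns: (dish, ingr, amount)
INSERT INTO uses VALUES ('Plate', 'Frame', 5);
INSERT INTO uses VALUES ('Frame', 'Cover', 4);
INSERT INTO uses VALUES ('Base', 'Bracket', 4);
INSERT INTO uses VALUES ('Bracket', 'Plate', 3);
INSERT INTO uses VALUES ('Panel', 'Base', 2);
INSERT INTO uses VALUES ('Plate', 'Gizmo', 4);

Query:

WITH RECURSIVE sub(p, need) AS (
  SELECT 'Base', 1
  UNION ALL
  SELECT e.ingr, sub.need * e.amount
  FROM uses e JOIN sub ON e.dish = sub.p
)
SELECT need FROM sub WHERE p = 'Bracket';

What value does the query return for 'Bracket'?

Base: (Base, need=1).
Iteration 1: components of {Base} -> Bracket = 1*4 = 4.
Iteration 2: components of {Bracket} -> Plate = 4*3 = 12.
Iteration 3: components of {Plate} -> Frame = 12*5 = 60, Gizmo = 12*4 = 48.
Iteration 4: components of {Frame,Gizmo} -> Cover = 60*4 = 240.
Iteration 5: no further components; recursion stops.

4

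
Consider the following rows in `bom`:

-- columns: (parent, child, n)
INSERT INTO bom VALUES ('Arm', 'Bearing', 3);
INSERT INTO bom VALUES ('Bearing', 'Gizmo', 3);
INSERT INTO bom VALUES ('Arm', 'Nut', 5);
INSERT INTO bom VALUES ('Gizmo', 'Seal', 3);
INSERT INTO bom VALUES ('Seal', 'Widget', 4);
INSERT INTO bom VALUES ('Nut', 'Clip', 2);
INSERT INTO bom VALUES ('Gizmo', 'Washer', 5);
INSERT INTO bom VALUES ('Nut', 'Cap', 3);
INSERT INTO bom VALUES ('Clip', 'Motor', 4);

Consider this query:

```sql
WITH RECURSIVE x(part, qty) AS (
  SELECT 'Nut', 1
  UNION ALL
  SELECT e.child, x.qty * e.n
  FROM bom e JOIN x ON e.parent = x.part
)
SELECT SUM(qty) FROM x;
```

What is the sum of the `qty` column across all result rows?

Base: (Nut, qty=1).
Iteration 1: components of {Nut} -> Cap = 1*3 = 3, Clip = 1*2 = 2.
Iteration 2: components of {Cap,Clip} -> Motor = 2*4 = 8.
Iteration 3: no further components; recursion stops.
SUM(qty) = 1 + 2 + 3 + 8 = 14.

14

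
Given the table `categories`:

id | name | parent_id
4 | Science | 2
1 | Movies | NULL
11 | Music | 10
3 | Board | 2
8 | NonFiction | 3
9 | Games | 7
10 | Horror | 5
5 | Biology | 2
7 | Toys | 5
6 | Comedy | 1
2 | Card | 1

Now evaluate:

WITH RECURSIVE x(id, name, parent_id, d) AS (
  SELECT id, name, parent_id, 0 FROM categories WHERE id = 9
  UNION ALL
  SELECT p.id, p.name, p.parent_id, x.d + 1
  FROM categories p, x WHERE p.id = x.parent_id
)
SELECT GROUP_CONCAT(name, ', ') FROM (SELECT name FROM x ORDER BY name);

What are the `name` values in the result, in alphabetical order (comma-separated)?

Base: id=9 (Games), parent_id=7, d 0.
Iteration 1: join on id=7 -> Toys (id 7, parent_id=5, d 1).
Iteration 2: join on id=5 -> Biology (id 5, parent_id=2, d 2).
Iteration 3: join on id=2 -> Card (id 2, parent_id=1, d 3).
Iteration 4: join on id=1 -> Movies (id 1, parent_id=NULL, d 4).
Iteration 5: parent_id is NULL; no match; recursion stops.

Biology, Card, Games, Movies, Toys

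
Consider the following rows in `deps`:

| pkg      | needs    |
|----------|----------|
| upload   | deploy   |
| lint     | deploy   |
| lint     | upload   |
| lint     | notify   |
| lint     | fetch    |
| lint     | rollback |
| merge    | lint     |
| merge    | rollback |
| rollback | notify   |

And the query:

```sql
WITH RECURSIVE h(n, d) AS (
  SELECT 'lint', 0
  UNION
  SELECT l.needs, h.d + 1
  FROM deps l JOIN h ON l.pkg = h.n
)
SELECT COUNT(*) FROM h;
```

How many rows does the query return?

8

Base: (lint, d=0).
Iteration 1: edges from {lint} -> (deploy, d=1), (fetch, d=1), (notify, d=1), (rollback, d=1), (upload, d=1).
Iteration 2: edges from {deploy,fetch,notify,rollback,upload} -> (deploy, d=2), (notify, d=2).
Iteration 3: no outgoing edges from {deploy,notify}; recursion stops.
Total rows emitted: 8.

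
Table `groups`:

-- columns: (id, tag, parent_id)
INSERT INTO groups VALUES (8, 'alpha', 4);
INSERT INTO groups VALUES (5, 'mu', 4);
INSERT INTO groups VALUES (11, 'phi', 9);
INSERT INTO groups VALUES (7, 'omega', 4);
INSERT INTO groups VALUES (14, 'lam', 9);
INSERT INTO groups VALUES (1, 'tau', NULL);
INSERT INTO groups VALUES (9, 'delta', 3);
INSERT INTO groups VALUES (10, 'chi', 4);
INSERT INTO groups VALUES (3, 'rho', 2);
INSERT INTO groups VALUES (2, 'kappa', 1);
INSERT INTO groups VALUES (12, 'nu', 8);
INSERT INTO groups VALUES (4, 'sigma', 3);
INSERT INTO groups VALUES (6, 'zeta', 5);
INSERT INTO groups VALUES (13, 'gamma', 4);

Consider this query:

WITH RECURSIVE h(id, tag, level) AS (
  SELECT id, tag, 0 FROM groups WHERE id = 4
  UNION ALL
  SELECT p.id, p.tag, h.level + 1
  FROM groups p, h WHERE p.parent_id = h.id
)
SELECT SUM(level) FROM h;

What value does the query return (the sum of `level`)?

9

Base: id=4 (sigma) at level 0.
Iteration 1: rows with parent_id in {4} -> mu (id 5, level 1), omega (id 7, level 1), alpha (id 8, level 1), chi (id 10, level 1), gamma (id 13, level 1).
Iteration 2: rows with parent_id in {5,7,8,10,13} -> zeta (id 6, level 2), nu (id 12, level 2).
Iteration 3: no rows with parent_id in {6,12}; recursion stops.
SUM(level) = 0 + 1 + 1 + 1 + 1 + 1 + 2 + 2 = 9.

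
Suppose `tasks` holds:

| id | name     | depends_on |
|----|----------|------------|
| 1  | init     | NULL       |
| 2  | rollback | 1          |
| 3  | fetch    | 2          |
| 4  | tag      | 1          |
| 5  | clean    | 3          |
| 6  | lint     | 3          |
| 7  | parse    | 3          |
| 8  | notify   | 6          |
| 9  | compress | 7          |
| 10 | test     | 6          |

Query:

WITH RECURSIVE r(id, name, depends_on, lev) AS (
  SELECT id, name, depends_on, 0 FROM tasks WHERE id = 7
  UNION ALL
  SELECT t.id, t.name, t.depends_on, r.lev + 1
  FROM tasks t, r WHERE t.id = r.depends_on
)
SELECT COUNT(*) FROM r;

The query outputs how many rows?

4

Base: id=7 (parse), depends_on=3, lev 0.
Iteration 1: join on id=3 -> fetch (id 3, depends_on=2, lev 1).
Iteration 2: join on id=2 -> rollback (id 2, depends_on=1, lev 2).
Iteration 3: join on id=1 -> init (id 1, depends_on=NULL, lev 3).
Iteration 4: depends_on is NULL; no match; recursion stops.
Total rows emitted: 4.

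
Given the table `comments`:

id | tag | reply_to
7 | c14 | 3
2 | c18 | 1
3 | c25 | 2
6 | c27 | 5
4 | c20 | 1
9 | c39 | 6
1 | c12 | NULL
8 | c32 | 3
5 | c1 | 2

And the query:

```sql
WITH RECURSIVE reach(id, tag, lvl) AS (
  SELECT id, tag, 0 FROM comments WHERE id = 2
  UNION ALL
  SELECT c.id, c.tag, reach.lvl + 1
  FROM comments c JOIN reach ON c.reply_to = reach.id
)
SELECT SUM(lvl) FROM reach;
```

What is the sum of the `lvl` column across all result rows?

Base: id=2 (c18) at lvl 0.
Iteration 1: rows with reply_to in {2} -> c25 (id 3, lvl 1), c1 (id 5, lvl 1).
Iteration 2: rows with reply_to in {3,5} -> c27 (id 6, lvl 2), c14 (id 7, lvl 2), c32 (id 8, lvl 2).
Iteration 3: rows with reply_to in {6,7,8} -> c39 (id 9, lvl 3).
Iteration 4: no rows with reply_to in {9}; recursion stops.
SUM(lvl) = 0 + 1 + 1 + 2 + 2 + 2 + 3 = 11.

11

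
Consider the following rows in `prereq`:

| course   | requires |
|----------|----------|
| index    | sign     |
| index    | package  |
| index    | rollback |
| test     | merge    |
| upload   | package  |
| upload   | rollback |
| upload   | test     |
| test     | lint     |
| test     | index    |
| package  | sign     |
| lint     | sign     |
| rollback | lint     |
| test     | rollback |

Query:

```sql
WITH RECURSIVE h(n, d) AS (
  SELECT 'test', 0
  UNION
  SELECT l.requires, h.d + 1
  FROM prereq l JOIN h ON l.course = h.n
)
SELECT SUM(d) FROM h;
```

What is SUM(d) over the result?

22

Base: (test, d=0).
Iteration 1: edges from {test} -> (index, d=1), (lint, d=1), (merge, d=1), (rollback, d=1).
Iteration 2: edges from {index,lint,merge,rollback} -> (lint, d=2), (package, d=2), (rollback, d=2), (sign, d=2). [UNION drops 1 duplicate row(s)]
Iteration 3: edges from {lint,package,rollback,sign} -> (lint, d=3), (sign, d=3). [UNION drops 1 duplicate row(s)]
Iteration 4: edges from {lint,sign} -> (sign, d=4).
Iteration 5: no outgoing edges from {sign}; recursion stops.
SUM(d) = 0 + 1 + 1 + 1 + 1 + 2 + 2 + 2 + 2 + 3 + 3 + 4 = 22.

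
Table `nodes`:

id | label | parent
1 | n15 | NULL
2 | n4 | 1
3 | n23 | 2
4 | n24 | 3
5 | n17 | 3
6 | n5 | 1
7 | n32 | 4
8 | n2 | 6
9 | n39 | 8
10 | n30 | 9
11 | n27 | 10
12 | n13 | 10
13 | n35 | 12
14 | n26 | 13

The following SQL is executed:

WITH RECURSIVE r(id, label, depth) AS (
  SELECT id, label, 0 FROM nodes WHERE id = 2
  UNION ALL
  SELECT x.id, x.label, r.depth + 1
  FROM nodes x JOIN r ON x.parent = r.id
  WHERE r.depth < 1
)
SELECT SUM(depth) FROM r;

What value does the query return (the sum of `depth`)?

1

Base: id=2 (n4) at depth 0.
Iteration 1: rows with parent in {2} -> n23 (id 3, depth 1).
Iteration 2: depth < 1 fails for all current rows; recursion stops.
SUM(depth) = 0 + 1 = 1.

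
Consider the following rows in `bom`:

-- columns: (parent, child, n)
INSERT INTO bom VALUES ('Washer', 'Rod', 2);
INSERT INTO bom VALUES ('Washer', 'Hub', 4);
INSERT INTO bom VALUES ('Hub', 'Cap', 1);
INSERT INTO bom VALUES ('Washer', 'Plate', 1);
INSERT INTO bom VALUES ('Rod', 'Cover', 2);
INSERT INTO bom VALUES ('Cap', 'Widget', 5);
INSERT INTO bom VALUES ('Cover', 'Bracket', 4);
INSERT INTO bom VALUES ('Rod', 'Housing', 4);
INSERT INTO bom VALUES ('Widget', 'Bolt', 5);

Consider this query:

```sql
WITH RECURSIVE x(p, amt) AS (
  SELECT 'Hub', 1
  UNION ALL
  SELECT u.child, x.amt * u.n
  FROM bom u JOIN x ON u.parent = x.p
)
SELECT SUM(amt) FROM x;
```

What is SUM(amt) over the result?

32

Base: (Hub, amt=1).
Iteration 1: components of {Hub} -> Cap = 1*1 = 1.
Iteration 2: components of {Cap} -> Widget = 1*5 = 5.
Iteration 3: components of {Widget} -> Bolt = 5*5 = 25.
Iteration 4: no further components; recursion stops.
SUM(amt) = 1 + 1 + 5 + 25 = 32.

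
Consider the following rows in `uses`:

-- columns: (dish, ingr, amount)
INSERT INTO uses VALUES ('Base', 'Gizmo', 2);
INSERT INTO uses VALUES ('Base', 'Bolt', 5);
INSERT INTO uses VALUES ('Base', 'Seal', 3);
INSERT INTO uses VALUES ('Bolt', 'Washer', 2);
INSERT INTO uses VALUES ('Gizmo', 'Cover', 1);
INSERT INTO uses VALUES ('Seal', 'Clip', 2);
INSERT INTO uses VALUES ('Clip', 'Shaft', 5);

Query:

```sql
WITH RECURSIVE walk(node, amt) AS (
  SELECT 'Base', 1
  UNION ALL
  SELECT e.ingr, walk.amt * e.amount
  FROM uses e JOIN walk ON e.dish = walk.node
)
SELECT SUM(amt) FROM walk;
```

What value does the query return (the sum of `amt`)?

59

Base: (Base, amt=1).
Iteration 1: components of {Base} -> Bolt = 1*5 = 5, Gizmo = 1*2 = 2, Seal = 1*3 = 3.
Iteration 2: components of {Bolt,Gizmo,Seal} -> Clip = 3*2 = 6, Cover = 2*1 = 2, Washer = 5*2 = 10.
Iteration 3: components of {Clip,Cover,Washer} -> Shaft = 6*5 = 30.
Iteration 4: no further components; recursion stops.
SUM(amt) = 1 + 2 + 5 + 3 + 2 + 10 + 6 + 30 = 59.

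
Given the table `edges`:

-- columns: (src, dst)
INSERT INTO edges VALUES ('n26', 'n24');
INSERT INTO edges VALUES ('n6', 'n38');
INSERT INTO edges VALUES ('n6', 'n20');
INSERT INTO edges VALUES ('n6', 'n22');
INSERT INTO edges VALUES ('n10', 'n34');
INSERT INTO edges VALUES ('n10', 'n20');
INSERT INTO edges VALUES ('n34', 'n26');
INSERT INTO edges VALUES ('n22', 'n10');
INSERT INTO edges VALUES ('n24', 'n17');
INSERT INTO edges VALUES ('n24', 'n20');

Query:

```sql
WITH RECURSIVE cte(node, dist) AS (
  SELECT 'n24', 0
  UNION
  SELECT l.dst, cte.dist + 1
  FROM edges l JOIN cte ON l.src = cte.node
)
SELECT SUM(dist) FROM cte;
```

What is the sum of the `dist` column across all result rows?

Base: (n24, dist=0).
Iteration 1: edges from {n24} -> (n17, dist=1), (n20, dist=1).
Iteration 2: no outgoing edges from {n17,n20}; recursion stops.
SUM(dist) = 0 + 1 + 1 = 2.

2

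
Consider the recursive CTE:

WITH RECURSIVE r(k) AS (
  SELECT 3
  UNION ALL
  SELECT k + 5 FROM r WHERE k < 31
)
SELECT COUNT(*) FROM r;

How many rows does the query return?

Base: k=3.
Iteration 1: 3 < 31 holds -> k = 3 + 5 = 8.
Iteration 2: 8 < 31 holds -> k = 8 + 5 = 13.
Iteration 3: 13 < 31 holds -> k = 13 + 5 = 18.
Iteration 4: 18 < 31 holds -> k = 18 + 5 = 23.
Iteration 5: 23 < 31 holds -> k = 23 + 5 = 28.
Iteration 6: 28 < 31 holds -> k = 28 + 5 = 33.
Iteration 7: 33 < 31 fails; recursion stops.
Total rows emitted: 7.

7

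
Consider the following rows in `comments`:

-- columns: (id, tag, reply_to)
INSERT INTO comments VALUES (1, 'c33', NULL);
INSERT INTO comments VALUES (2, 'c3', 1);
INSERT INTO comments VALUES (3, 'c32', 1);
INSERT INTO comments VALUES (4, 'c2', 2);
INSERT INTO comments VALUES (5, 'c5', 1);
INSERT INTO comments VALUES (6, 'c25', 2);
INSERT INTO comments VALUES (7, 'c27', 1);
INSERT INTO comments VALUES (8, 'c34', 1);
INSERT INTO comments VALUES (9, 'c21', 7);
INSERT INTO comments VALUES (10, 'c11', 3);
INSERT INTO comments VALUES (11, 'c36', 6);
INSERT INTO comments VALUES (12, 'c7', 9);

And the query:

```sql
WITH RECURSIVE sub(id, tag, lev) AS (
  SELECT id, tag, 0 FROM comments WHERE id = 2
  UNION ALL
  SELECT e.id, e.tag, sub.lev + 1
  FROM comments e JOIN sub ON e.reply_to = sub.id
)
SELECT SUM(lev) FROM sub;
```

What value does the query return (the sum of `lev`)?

4

Base: id=2 (c3) at lev 0.
Iteration 1: rows with reply_to in {2} -> c2 (id 4, lev 1), c25 (id 6, lev 1).
Iteration 2: rows with reply_to in {4,6} -> c36 (id 11, lev 2).
Iteration 3: no rows with reply_to in {11}; recursion stops.
SUM(lev) = 0 + 1 + 1 + 2 = 4.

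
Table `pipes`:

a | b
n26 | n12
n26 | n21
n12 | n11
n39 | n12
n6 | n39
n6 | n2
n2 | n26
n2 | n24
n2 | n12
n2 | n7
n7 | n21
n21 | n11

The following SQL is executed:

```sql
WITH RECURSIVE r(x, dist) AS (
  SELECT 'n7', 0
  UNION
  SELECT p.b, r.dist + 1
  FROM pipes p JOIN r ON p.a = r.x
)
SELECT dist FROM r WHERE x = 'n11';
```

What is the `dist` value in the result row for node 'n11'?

Base: (n7, dist=0).
Iteration 1: edges from {n7} -> (n21, dist=1).
Iteration 2: edges from {n21} -> (n11, dist=2).
Iteration 3: no outgoing edges from {n11}; recursion stops.

2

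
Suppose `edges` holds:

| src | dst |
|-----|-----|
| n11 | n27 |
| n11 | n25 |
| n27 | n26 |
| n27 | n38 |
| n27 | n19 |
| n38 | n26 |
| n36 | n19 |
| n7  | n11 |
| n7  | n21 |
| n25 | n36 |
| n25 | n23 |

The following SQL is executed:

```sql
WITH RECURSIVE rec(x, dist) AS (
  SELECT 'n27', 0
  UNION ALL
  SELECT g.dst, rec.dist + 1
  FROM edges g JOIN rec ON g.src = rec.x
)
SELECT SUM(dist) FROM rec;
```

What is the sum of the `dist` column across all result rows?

5

Base: (n27, dist=0).
Iteration 1: edges from {n27} -> (n19, dist=1), (n26, dist=1), (n38, dist=1).
Iteration 2: edges from {n19,n26,n38} -> (n26, dist=2).
Iteration 3: no outgoing edges from {n26}; recursion stops.
SUM(dist) = 0 + 1 + 1 + 1 + 2 = 5.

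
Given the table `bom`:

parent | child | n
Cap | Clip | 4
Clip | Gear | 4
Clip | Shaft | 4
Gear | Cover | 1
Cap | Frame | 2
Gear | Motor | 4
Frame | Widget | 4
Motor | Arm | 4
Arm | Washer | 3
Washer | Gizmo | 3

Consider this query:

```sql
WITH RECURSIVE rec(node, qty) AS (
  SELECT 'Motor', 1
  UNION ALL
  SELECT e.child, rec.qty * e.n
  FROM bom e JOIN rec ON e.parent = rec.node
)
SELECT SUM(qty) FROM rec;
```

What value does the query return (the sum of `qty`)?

53

Base: (Motor, qty=1).
Iteration 1: components of {Motor} -> Arm = 1*4 = 4.
Iteration 2: components of {Arm} -> Washer = 4*3 = 12.
Iteration 3: components of {Washer} -> Gizmo = 12*3 = 36.
Iteration 4: no further components; recursion stops.
SUM(qty) = 1 + 4 + 12 + 36 = 53.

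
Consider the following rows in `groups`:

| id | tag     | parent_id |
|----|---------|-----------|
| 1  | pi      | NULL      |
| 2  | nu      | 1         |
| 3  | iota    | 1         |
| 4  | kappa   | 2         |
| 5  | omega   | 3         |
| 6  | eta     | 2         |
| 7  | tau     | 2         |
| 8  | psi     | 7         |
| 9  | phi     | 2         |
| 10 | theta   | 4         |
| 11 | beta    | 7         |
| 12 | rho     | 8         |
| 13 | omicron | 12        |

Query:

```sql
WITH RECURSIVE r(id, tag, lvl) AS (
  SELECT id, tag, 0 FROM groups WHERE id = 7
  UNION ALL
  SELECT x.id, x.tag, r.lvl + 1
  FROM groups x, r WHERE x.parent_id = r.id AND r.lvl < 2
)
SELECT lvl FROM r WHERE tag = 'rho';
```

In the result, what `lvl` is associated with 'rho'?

2

Base: id=7 (tau) at lvl 0.
Iteration 1: rows with parent_id in {7} -> psi (id 8, lvl 1), beta (id 11, lvl 1).
Iteration 2: rows with parent_id in {8,11} -> rho (id 12, lvl 2).
Iteration 3: lvl < 2 fails for all current rows; recursion stops.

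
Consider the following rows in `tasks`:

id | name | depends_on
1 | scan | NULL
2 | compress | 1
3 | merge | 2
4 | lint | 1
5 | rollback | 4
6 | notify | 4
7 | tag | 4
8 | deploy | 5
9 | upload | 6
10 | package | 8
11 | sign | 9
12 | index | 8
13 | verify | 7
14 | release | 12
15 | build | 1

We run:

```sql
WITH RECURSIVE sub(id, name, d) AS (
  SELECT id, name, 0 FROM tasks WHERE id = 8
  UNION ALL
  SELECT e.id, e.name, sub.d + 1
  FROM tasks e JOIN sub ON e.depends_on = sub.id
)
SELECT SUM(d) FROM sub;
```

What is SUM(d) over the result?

4

Base: id=8 (deploy) at d 0.
Iteration 1: rows with depends_on in {8} -> package (id 10, d 1), index (id 12, d 1).
Iteration 2: rows with depends_on in {10,12} -> release (id 14, d 2).
Iteration 3: no rows with depends_on in {14}; recursion stops.
SUM(d) = 0 + 1 + 1 + 2 = 4.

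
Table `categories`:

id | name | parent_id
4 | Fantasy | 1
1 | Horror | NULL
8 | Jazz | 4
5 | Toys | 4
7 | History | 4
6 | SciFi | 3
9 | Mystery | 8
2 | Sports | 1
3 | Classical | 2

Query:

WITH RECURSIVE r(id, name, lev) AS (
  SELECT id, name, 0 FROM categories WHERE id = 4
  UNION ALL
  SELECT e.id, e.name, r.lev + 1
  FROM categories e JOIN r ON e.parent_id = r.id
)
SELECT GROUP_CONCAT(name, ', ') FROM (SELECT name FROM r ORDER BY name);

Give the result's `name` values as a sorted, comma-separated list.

Fantasy, History, Jazz, Mystery, Toys

Base: id=4 (Fantasy) at lev 0.
Iteration 1: rows with parent_id in {4} -> Toys (id 5, lev 1), History (id 7, lev 1), Jazz (id 8, lev 1).
Iteration 2: rows with parent_id in {5,7,8} -> Mystery (id 9, lev 2).
Iteration 3: no rows with parent_id in {9}; recursion stops.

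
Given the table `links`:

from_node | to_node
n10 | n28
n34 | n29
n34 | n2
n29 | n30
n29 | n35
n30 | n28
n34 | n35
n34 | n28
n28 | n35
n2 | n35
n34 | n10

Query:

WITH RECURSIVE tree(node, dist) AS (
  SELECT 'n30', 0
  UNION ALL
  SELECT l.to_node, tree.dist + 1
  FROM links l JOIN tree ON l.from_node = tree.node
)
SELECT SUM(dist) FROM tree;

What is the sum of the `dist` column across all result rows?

3

Base: (n30, dist=0).
Iteration 1: edges from {n30} -> (n28, dist=1).
Iteration 2: edges from {n28} -> (n35, dist=2).
Iteration 3: no outgoing edges from {n35}; recursion stops.
SUM(dist) = 0 + 1 + 2 = 3.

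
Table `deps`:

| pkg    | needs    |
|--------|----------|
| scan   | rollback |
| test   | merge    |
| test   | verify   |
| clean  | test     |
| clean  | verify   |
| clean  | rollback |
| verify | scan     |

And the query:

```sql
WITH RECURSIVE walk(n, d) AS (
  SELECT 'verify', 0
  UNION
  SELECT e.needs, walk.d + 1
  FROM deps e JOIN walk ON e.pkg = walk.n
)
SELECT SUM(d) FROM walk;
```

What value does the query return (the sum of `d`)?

Base: (verify, d=0).
Iteration 1: edges from {verify} -> (scan, d=1).
Iteration 2: edges from {scan} -> (rollback, d=2).
Iteration 3: no outgoing edges from {rollback}; recursion stops.
SUM(d) = 0 + 1 + 2 = 3.

3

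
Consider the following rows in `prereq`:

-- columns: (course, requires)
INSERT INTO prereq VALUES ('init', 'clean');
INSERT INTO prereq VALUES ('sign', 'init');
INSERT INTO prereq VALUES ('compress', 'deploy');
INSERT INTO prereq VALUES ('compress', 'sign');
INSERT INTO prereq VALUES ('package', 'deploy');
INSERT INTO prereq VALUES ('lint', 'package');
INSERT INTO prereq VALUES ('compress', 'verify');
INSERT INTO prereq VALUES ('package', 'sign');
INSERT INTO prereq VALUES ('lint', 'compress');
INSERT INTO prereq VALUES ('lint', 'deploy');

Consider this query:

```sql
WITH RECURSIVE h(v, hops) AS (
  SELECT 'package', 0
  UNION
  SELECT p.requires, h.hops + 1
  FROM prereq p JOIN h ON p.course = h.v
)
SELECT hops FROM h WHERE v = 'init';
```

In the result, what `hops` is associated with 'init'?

Base: (package, hops=0).
Iteration 1: edges from {package} -> (deploy, hops=1), (sign, hops=1).
Iteration 2: edges from {deploy,sign} -> (init, hops=2).
Iteration 3: edges from {init} -> (clean, hops=3).
Iteration 4: no outgoing edges from {clean}; recursion stops.

2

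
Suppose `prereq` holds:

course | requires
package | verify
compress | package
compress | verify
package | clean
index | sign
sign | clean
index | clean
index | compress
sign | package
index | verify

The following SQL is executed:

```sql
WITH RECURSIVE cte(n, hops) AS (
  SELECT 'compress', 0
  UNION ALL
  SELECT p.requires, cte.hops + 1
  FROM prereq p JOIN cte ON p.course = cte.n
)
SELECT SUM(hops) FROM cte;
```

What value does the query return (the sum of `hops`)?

6

Base: (compress, hops=0).
Iteration 1: edges from {compress} -> (package, hops=1), (verify, hops=1).
Iteration 2: edges from {package,verify} -> (clean, hops=2), (verify, hops=2).
Iteration 3: no outgoing edges from {clean,verify}; recursion stops.
SUM(hops) = 0 + 1 + 1 + 2 + 2 = 6.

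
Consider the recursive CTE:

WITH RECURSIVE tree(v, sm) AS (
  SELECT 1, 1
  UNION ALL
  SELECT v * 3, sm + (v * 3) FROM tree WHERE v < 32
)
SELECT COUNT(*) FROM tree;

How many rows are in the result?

5

Base: v=1, sm=1.
Iteration 1: 1 < 32 holds -> v = 1 * 3 = 3, sm = 1 + 3 = 4.
Iteration 2: 3 < 32 holds -> v = 3 * 3 = 9, sm = 4 + 9 = 13.
Iteration 3: 9 < 32 holds -> v = 9 * 3 = 27, sm = 13 + 27 = 40.
Iteration 4: 27 < 32 holds -> v = 27 * 3 = 81, sm = 40 + 81 = 121.
Iteration 5: 81 < 32 fails; recursion stops.
Total rows emitted: 5.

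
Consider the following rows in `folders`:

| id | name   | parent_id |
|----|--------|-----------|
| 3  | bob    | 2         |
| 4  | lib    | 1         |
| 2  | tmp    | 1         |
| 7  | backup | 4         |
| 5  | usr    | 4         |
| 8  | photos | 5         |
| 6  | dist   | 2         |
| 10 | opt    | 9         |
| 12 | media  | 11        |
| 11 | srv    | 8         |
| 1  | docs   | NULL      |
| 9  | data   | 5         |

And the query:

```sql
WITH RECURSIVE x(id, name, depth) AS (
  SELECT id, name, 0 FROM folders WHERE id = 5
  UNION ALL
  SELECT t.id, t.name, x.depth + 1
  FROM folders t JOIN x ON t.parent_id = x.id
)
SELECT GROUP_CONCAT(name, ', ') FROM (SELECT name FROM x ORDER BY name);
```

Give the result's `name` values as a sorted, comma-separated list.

data, media, opt, photos, srv, usr

Base: id=5 (usr) at depth 0.
Iteration 1: rows with parent_id in {5} -> photos (id 8, depth 1), data (id 9, depth 1).
Iteration 2: rows with parent_id in {8,9} -> opt (id 10, depth 2), srv (id 11, depth 2).
Iteration 3: rows with parent_id in {10,11} -> media (id 12, depth 3).
Iteration 4: no rows with parent_id in {12}; recursion stops.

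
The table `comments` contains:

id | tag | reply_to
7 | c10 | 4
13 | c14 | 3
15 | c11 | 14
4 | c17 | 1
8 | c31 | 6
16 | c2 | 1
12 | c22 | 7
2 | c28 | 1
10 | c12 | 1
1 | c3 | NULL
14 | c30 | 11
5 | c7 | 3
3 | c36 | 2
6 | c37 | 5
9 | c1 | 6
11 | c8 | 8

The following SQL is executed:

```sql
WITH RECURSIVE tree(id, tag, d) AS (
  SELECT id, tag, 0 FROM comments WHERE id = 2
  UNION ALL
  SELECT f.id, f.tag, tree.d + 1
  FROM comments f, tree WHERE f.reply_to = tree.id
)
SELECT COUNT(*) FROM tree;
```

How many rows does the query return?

10

Base: id=2 (c28) at d 0.
Iteration 1: rows with reply_to in {2} -> c36 (id 3, d 1).
Iteration 2: rows with reply_to in {3} -> c7 (id 5, d 2), c14 (id 13, d 2).
Iteration 3: rows with reply_to in {5,13} -> c37 (id 6, d 3).
Iteration 4: rows with reply_to in {6} -> c31 (id 8, d 4), c1 (id 9, d 4).
Iteration 5: rows with reply_to in {8,9} -> c8 (id 11, d 5).
Iteration 6: rows with reply_to in {11} -> c30 (id 14, d 6).
Iteration 7: rows with reply_to in {14} -> c11 (id 15, d 7).
Iteration 8: no rows with reply_to in {15}; recursion stops.
Total rows emitted: 10.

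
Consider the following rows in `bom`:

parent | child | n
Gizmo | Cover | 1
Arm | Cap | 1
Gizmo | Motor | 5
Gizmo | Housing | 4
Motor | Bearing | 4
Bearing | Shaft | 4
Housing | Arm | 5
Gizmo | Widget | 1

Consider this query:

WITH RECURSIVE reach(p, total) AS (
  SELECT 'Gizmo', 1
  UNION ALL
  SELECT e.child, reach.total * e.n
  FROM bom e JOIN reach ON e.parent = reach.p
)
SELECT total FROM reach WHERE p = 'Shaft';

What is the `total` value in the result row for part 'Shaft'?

80

Base: (Gizmo, total=1).
Iteration 1: components of {Gizmo} -> Cover = 1*1 = 1, Housing = 1*4 = 4, Motor = 1*5 = 5, Widget = 1*1 = 1.
Iteration 2: components of {Cover,Housing,Motor,Widget} -> Arm = 4*5 = 20, Bearing = 5*4 = 20.
Iteration 3: components of {Arm,Bearing} -> Cap = 20*1 = 20, Shaft = 20*4 = 80.
Iteration 4: no further components; recursion stops.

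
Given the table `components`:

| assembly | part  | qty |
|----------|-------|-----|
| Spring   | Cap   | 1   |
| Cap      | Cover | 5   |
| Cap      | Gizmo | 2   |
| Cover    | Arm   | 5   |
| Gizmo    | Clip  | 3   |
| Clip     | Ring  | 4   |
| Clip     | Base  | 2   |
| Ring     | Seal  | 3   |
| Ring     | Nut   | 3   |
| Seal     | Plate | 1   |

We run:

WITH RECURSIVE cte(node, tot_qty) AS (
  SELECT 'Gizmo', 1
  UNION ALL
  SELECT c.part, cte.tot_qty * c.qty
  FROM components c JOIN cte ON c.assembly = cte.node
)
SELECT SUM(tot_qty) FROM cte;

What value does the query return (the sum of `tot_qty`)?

130

Base: (Gizmo, tot_qty=1).
Iteration 1: components of {Gizmo} -> Clip = 1*3 = 3.
Iteration 2: components of {Clip} -> Base = 3*2 = 6, Ring = 3*4 = 12.
Iteration 3: components of {Base,Ring} -> Nut = 12*3 = 36, Seal = 12*3 = 36.
Iteration 4: components of {Nut,Seal} -> Plate = 36*1 = 36.
Iteration 5: no further components; recursion stops.
SUM(tot_qty) = 1 + 3 + 12 + 6 + 36 + 36 + 36 = 130.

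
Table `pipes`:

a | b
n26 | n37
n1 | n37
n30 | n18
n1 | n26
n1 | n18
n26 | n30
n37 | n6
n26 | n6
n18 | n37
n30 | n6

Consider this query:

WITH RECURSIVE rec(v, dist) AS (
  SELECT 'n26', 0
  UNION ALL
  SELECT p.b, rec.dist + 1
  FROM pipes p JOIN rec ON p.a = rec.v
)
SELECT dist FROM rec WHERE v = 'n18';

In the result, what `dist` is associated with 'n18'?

2

Base: (n26, dist=0).
Iteration 1: edges from {n26} -> (n30, dist=1), (n37, dist=1), (n6, dist=1).
Iteration 2: edges from {n30,n37,n6} -> (n18, dist=2), (n6, dist=2) x2. [UNION ALL keeps all 3 new rows, including repeats]
Iteration 3: edges from {n18,n6} -> (n37, dist=3).
Iteration 4: edges from {n37} -> (n6, dist=4).
Iteration 5: no outgoing edges from {n6}; recursion stops.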